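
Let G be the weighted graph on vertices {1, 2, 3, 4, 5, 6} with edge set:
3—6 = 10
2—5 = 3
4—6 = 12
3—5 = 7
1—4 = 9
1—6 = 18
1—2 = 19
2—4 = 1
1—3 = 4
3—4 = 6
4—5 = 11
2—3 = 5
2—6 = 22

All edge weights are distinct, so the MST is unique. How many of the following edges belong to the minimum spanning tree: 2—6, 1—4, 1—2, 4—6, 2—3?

Kruskal's algorithm — process edges by increasing weight (ties by edge label):
2—4 (1): add. Components now {1} {2,4} {3} {5} {6}
2—5 (3): add. Components now {1} {2,4,5} {3} {6}
1—3 (4): add. Components now {1,3} {2,4,5} {6}
2—3 (5): add. Components now {1,2,3,4,5} {6}
3—4 (6): skip — 3 and 4 already connected.
3—5 (7): skip — 3 and 5 already connected.
1—4 (9): skip — 1 and 4 already connected.
3—6 (10): add. Components now {1,2,3,4,5,6}
MST edge set: {2—4, 2—5, 1—3, 2—3, 3—6}.
Of the listed edges, {2—3} are in the MST → 1.

1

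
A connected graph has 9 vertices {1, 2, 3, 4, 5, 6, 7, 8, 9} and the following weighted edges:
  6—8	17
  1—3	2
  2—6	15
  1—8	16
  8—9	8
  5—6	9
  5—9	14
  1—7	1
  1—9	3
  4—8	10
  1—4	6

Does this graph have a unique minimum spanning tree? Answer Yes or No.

Kruskal: consider edges lightest-first.
1—7 (1): add — endpoints in different components.
1—3 (2): add — endpoints in different components.
1—9 (3): add — endpoints in different components.
1—4 (6): add — endpoints in different components.
8—9 (8): add — endpoints in different components.
5—6 (9): add — endpoints in different components.
4—8 (10): skip — 4 and 8 already connected.
5—9 (14): add — endpoints in different components.
2—6 (15): add — endpoints in different components.
Every non-tree edge has weight strictly greater than the heaviest edge on the tree path between its endpoints, so the MST is unique.

Yes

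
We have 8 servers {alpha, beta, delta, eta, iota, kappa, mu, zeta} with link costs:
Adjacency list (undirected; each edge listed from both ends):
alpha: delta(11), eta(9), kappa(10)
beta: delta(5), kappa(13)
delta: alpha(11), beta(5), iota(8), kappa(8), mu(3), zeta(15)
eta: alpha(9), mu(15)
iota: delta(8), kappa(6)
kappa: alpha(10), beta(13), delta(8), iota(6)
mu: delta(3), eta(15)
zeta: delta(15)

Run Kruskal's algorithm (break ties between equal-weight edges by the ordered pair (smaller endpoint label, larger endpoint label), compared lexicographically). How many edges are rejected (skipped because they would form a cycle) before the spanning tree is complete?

3

Kruskal: consider edges lightest-first.
delta—mu (3): add — endpoints in different components.
beta—delta (5): add — endpoints in different components.
iota—kappa (6): add — endpoints in different components.
delta—iota (8): add — endpoints in different components.
delta—kappa (8): skip — kappa and delta already connected.
alpha—eta (9): add — endpoints in different components.
alpha—kappa (10): add — endpoints in different components.
alpha—delta (11): skip — alpha and delta already connected.
beta—kappa (13): skip — kappa and beta already connected.
delta—zeta (15): add — endpoints in different components.
Edges rejected before the tree was complete: 3.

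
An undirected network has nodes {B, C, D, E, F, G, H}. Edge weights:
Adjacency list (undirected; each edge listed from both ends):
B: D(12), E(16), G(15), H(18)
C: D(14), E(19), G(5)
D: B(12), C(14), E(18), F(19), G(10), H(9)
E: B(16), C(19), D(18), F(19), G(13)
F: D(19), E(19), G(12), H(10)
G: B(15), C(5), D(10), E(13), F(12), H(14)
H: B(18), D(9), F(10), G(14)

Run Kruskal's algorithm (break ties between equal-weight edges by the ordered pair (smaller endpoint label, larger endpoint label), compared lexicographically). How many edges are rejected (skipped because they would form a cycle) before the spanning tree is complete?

1

Sort edges by weight, then run Kruskal:
C G (5): add. Components now {B} {C,G} {D} {E} {F} {H}
D H (9): add. Components now {B} {C,G} {D,H} {E} {F}
D G (10): add. Components now {B} {C,D,G,H} {E} {F}
F H (10): add. Components now {B} {C,D,F,G,H} {E}
B D (12): add. Components now {B,C,D,F,G,H} {E}
F G (12): skip — F and G already connected.
E G (13): add. Components now {B,C,D,E,F,G,H}
Edges rejected before the tree was complete: 1.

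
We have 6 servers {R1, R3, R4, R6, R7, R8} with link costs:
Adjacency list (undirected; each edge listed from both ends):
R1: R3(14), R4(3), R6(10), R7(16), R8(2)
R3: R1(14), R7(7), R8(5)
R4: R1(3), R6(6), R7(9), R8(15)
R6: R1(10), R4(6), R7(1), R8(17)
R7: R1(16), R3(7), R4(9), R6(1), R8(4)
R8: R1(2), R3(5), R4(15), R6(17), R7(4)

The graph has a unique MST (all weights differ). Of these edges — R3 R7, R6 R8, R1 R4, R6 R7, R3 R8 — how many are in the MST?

Kruskal's algorithm — process edges by increasing weight (ties by edge label):
R6 R7 (1): add — endpoints in different components.
R1 R8 (2): add — endpoints in different components.
R1 R4 (3): add — endpoints in different components.
R7 R8 (4): add — endpoints in different components.
R3 R8 (5): add — endpoints in different components.
MST edge set: {R6 R7, R1 R8, R1 R4, R7 R8, R3 R8}.
Of the listed edges, {R1 R4, R6 R7, R3 R8} are in the MST → 3.

3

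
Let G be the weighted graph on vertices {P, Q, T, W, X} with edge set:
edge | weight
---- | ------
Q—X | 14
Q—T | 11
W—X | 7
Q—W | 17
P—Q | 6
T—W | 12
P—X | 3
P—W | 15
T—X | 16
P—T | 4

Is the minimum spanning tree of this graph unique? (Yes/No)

Yes

Kruskal's algorithm — process edges by increasing weight (ties by edge label):
P—X (3): add. Components now {Q} {W} {T} {P,X}
P—T (4): add. Components now {Q} {W} {P,T,X}
P—Q (6): add. Components now {P,Q,T,X} {W}
W—X (7): add. Components now {P,Q,T,W,X}
Every non-tree edge has weight strictly greater than the heaviest edge on the tree path between its endpoints, so the MST is unique.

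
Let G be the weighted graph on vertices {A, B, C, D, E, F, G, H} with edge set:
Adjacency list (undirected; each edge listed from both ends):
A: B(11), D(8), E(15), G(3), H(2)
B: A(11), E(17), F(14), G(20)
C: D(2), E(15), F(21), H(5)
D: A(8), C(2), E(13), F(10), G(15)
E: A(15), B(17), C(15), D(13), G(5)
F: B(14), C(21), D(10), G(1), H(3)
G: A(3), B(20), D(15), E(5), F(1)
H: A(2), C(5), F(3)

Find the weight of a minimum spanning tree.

Prim, starting at D.
Step 1: cheapest edge leaving the tree is C-D (2); add C.
Step 2: cheapest edge leaving the tree is C-H (5); add H.
Step 3: cheapest edge leaving the tree is A-H (2); add A.
Step 4: cheapest edge leaving the tree is F-H (3); add F.
Step 5: cheapest edge leaving the tree is F-G (1); add G.
Step 6: cheapest edge leaving the tree is E-G (5); add E.
Step 7: cheapest edge leaving the tree is A-B (11); add B.
MST edges: C-D, C-H, A-H, F-H, F-G, E-G, A-B; total weight 2+5+2+3+1+5+11 = 29.

29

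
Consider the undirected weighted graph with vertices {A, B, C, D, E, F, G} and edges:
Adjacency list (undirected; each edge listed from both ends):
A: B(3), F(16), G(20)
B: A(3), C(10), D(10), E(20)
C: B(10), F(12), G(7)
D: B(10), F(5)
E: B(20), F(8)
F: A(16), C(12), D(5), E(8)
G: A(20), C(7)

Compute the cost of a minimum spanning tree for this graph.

43

Kruskal's algorithm — process edges by increasing weight (ties by edge label):
A–B (3): add. Components now {A,B} {C} {D} {E} {F} {G}
D–F (5): add. Components now {A,B} {C} {D,F} {E} {G}
C–G (7): add. Components now {A,B} {C,G} {D,F} {E}
E–F (8): add. Components now {A,B} {C,G} {D,E,F}
B–C (10): add. Components now {A,B,C,G} {D,E,F}
B–D (10): add. Components now {A,B,C,D,E,F,G}
MST edges: A–B, D–F, C–G, E–F, B–C, B–D; total weight 3+5+7+8+10+10 = 43.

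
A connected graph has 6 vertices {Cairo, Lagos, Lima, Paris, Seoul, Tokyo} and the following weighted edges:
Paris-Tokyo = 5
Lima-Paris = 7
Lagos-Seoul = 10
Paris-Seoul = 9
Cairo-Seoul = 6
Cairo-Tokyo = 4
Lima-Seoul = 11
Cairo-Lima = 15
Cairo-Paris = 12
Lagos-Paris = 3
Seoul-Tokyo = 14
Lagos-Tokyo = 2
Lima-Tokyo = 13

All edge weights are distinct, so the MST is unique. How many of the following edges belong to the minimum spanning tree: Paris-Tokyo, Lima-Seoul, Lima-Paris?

Sort edges by weight, then run Kruskal:
Lagos-Tokyo (2): add — endpoints in different components.
Lagos-Paris (3): add — endpoints in different components.
Cairo-Tokyo (4): add — endpoints in different components.
Paris-Tokyo (5): skip — Tokyo and Paris already connected.
Cairo-Seoul (6): add — endpoints in different components.
Lima-Paris (7): add — endpoints in different components.
MST edge set: {Lagos-Tokyo, Lagos-Paris, Cairo-Tokyo, Cairo-Seoul, Lima-Paris}.
Of the listed edges, {Lima-Paris} are in the MST → 1.

1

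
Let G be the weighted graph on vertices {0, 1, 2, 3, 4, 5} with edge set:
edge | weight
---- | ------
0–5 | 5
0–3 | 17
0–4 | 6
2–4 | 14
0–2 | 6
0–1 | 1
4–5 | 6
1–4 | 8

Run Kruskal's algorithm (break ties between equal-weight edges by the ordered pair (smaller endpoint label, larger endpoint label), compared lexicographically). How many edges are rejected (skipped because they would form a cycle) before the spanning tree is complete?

Sort edges by weight, then run Kruskal:
0–1 (1): add. Components now {0,1} {2} {3} {4} {5}
0–5 (5): add. Components now {0,1,5} {2} {3} {4}
0–2 (6): add. Components now {0,1,2,5} {3} {4}
0–4 (6): add. Components now {0,1,2,4,5} {3}
4–5 (6): skip — 4 and 5 already connected.
1–4 (8): skip — 1 and 4 already connected.
2–4 (14): skip — 2 and 4 already connected.
0–3 (17): add. Components now {0,1,2,3,4,5}
Edges rejected before the tree was complete: 3.

3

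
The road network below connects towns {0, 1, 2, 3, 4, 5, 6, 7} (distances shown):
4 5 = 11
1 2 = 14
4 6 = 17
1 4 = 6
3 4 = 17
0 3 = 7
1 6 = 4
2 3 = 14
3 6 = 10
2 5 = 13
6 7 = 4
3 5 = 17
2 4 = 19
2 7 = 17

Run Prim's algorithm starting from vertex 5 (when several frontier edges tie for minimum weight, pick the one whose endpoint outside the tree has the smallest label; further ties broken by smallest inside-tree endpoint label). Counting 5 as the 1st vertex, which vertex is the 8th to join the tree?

Prim's algorithm from 5:
Step 1: cheapest edge leaving the tree is 4 5 (11); add 4.
Step 2: cheapest edge leaving the tree is 1 4 (6); add 1.
Step 3: cheapest edge leaving the tree is 1 6 (4); add 6.
Step 4: cheapest edge leaving the tree is 6 7 (4); add 7.
Step 5: cheapest edge leaving the tree is 3 6 (10); add 3.
Step 6: cheapest edge leaving the tree is 0 3 (7); add 0.
Step 7: cheapest edge leaving the tree is 2 5 (13); add 2.
Vertex order: 5, 4, 1, 6, 7, 3, 0, 2. The 8th vertex is 2.

2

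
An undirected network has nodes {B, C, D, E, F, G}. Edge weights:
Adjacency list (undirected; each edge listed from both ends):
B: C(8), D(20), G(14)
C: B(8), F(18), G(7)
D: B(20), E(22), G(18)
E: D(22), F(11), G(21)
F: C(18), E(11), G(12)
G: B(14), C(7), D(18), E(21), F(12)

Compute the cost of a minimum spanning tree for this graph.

56

Sort edges by weight, then run Kruskal:
C G (7): add. Components now {B} {C,G} {D} {E} {F}
B C (8): add. Components now {B,C,G} {D} {E} {F}
E F (11): add. Components now {B,C,G} {D} {E,F}
F G (12): add. Components now {B,C,E,F,G} {D}
B G (14): skip — B and G already connected.
C F (18): skip — C and F already connected.
D G (18): add. Components now {B,C,D,E,F,G}
MST edges: C G, B C, E F, F G, D G; total weight 7+8+11+12+18 = 56.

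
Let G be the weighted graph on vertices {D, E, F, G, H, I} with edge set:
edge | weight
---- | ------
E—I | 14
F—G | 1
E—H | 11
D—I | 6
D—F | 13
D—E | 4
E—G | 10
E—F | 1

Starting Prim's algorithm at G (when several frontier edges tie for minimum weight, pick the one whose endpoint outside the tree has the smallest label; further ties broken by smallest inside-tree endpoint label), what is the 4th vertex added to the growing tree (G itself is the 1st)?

D

Grow the tree from G using Prim:
Step 1: cheapest edge leaving the tree is F—G (1); add F.
Step 2: cheapest edge leaving the tree is E—F (1); add E.
Step 3: cheapest edge leaving the tree is D—E (4); add D.
Step 4: cheapest edge leaving the tree is D—I (6); add I.
Step 5: cheapest edge leaving the tree is E—H (11); add H.
Vertex order: G, F, E, D, I, H. The 4th vertex is D.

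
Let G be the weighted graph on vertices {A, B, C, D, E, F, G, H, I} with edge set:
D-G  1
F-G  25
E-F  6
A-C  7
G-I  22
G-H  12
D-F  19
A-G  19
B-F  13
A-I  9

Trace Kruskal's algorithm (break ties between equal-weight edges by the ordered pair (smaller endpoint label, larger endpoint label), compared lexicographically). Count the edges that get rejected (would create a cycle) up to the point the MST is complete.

Sort edges by weight, then run Kruskal:
D-G (1): add — endpoints in different components.
E-F (6): add — endpoints in different components.
A-C (7): add — endpoints in different components.
A-I (9): add — endpoints in different components.
G-H (12): add — endpoints in different components.
B-F (13): add — endpoints in different components.
A-G (19): add — endpoints in different components.
D-F (19): add — endpoints in different components.
Edges rejected before the tree was complete: 0.

0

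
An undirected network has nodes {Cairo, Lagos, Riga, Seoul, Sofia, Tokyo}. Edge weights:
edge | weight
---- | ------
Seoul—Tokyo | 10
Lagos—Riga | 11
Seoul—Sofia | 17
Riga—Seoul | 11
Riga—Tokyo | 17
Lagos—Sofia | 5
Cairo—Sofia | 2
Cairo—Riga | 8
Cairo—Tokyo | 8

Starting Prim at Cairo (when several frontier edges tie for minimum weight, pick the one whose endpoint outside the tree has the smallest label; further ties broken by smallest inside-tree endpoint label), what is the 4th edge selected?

Cairo-Tokyo

Grow the tree from Cairo using Prim:
Step 1: frontier [Cairo—Sofia 2, Cairo—Riga 8, Cairo—Tokyo 8] → take Cairo—Sofia (2); add Sofia.
Step 2: frontier [Cairo—Riga 8, Cairo—Tokyo 8, Lagos—Sofia 5, Seoul—Sofia 17] → take Lagos—Sofia (5); add Lagos.
Step 3: frontier [Cairo—Riga 8, Cairo—Tokyo 8, Lagos—Riga 11, Seoul—Sofia 17] → take Cairo—Riga (8); add Riga.
Step 4: frontier [Cairo—Tokyo 8, Riga—Seoul 11, Riga—Tokyo 17, Seoul—Sofia 17] → take Cairo—Tokyo (8); add Tokyo.
Step 5: frontier [Riga—Seoul 11, Seoul—Sofia 17, Seoul—Tokyo 10] → take Seoul—Tokyo (10); add Seoul.
The 4th edge added is Cairo—Tokyo.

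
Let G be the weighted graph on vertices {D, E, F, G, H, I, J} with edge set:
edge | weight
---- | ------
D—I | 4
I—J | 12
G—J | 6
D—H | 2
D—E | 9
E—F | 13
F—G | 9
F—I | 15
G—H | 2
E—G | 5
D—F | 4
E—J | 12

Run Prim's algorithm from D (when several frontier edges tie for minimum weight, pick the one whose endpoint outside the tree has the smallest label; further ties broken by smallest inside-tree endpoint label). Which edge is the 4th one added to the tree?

D-I

Prim's algorithm from D:
Step 1: frontier [D—H 2, D—F 4, D—I 4, D—E 9] → take D—H (2); add H.
Step 2: frontier [D—F 4, D—I 4, D—E 9, G—H 2] → take G—H (2); add G.
Step 3: frontier [D—F 4, D—I 4, D—E 9, E—G 5, G—J 6, F—G 9] → take D—F (4); add F.
Step 4: frontier [D—I 4, D—E 9, E—F 13, F—I 15, E—G 5, G—J 6] → take D—I (4); add I.
Step 5: frontier [D—E 9, E—F 13, E—G 5, G—J 6, I—J 12] → take E—G (5); add E.
Step 6: frontier [E—J 12, G—J 6, I—J 12] → take G—J (6); add J.
The 4th edge added is D—I.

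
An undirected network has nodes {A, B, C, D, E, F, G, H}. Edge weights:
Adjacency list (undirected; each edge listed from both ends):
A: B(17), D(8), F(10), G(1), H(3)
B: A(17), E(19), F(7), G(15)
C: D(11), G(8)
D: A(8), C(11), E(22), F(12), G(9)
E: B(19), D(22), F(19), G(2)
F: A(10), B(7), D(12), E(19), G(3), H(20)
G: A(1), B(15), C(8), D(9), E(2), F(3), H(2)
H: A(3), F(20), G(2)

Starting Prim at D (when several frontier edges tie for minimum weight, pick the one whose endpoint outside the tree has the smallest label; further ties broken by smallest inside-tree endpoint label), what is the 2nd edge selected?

A-G

Grow the tree from D using Prim:
Step 1: cheapest edge leaving the tree is A D (8); add A.
Step 2: cheapest edge leaving the tree is A G (1); add G.
Step 3: cheapest edge leaving the tree is E G (2); add E.
Step 4: cheapest edge leaving the tree is G H (2); add H.
Step 5: cheapest edge leaving the tree is F G (3); add F.
Step 6: cheapest edge leaving the tree is B F (7); add B.
Step 7: cheapest edge leaving the tree is C G (8); add C.
The 2nd edge added is A G.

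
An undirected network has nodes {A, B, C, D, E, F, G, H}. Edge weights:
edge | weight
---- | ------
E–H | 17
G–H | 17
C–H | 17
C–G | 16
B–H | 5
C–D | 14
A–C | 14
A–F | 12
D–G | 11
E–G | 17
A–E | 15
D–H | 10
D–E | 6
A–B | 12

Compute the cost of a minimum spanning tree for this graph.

70

Prim, starting at C.
Step 1: cheapest edge leaving the tree is A–C (14); add A.
Step 2: cheapest edge leaving the tree is A–B (12); add B.
Step 3: cheapest edge leaving the tree is B–H (5); add H.
Step 4: cheapest edge leaving the tree is D–H (10); add D.
Step 5: cheapest edge leaving the tree is D–E (6); add E.
Step 6: cheapest edge leaving the tree is D–G (11); add G.
Step 7: cheapest edge leaving the tree is A–F (12); add F.
MST edges: A–C, A–B, B–H, D–H, D–E, D–G, A–F; total weight 14+12+5+10+6+11+12 = 70.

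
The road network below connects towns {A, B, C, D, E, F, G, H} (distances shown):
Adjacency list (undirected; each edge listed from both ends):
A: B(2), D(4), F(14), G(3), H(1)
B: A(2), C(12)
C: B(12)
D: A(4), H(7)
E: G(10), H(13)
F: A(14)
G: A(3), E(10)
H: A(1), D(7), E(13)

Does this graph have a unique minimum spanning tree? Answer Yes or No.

Yes

Kruskal: consider edges lightest-first.
A–H (1): add — endpoints in different components.
A–B (2): add — endpoints in different components.
A–G (3): add — endpoints in different components.
A–D (4): add — endpoints in different components.
D–H (7): skip — D and H already connected.
E–G (10): add — endpoints in different components.
B–C (12): add — endpoints in different components.
E–H (13): skip — E and H already connected.
A–F (14): add — endpoints in different components.
Every non-tree edge has weight strictly greater than the heaviest edge on the tree path between its endpoints, so the MST is unique.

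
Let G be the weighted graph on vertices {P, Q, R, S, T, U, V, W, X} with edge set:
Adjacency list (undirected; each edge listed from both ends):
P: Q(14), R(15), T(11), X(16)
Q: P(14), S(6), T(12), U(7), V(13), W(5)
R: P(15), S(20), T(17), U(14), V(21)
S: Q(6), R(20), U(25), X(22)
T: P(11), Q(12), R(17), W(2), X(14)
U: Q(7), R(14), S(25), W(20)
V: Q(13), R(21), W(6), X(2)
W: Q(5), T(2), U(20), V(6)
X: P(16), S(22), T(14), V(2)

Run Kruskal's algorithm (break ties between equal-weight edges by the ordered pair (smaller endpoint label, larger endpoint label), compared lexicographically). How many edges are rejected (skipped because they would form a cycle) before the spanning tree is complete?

3

Sort edges by weight, then run Kruskal:
T—W (2): add — endpoints in different components.
V—X (2): add — endpoints in different components.
Q—W (5): add — endpoints in different components.
Q—S (6): add — endpoints in different components.
V—W (6): add — endpoints in different components.
Q—U (7): add — endpoints in different components.
P—T (11): add — endpoints in different components.
Q—T (12): skip — T and Q already connected.
Q—V (13): skip — Q and V already connected.
P—Q (14): skip — Q and P already connected.
R—U (14): add — endpoints in different components.
Edges rejected before the tree was complete: 3.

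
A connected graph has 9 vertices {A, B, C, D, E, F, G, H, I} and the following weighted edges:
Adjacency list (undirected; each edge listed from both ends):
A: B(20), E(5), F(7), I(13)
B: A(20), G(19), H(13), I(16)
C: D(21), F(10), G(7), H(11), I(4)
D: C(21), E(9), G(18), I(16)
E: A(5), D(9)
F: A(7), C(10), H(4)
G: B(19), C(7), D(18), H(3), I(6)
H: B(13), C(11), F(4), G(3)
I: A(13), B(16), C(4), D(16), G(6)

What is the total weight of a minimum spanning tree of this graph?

Prim's algorithm from G:
Step 1: cheapest edge leaving the tree is G H (3); add H.
Step 2: cheapest edge leaving the tree is F H (4); add F.
Step 3: cheapest edge leaving the tree is G I (6); add I.
Step 4: cheapest edge leaving the tree is C I (4); add C.
Step 5: cheapest edge leaving the tree is A F (7); add A.
Step 6: cheapest edge leaving the tree is A E (5); add E.
Step 7: cheapest edge leaving the tree is D E (9); add D.
Step 8: cheapest edge leaving the tree is B H (13); add B.
MST edges: G H, F H, G I, C I, A F, A E, D E, B H; total weight 3+4+6+4+7+5+9+13 = 51.

51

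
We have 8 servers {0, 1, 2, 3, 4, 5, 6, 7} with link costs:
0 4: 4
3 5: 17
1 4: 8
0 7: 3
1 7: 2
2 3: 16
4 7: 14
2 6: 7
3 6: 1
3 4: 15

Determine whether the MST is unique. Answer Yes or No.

Yes

Kruskal's algorithm — process edges by increasing weight (ties by edge label):
3 6 (1): add — endpoints in different components.
1 7 (2): add — endpoints in different components.
0 7 (3): add — endpoints in different components.
0 4 (4): add — endpoints in different components.
2 6 (7): add — endpoints in different components.
1 4 (8): skip — 1 and 4 already connected.
4 7 (14): skip — 4 and 7 already connected.
3 4 (15): add — endpoints in different components.
2 3 (16): skip — 2 and 3 already connected.
3 5 (17): add — endpoints in different components.
Every non-tree edge has weight strictly greater than the heaviest edge on the tree path between its endpoints, so the MST is unique.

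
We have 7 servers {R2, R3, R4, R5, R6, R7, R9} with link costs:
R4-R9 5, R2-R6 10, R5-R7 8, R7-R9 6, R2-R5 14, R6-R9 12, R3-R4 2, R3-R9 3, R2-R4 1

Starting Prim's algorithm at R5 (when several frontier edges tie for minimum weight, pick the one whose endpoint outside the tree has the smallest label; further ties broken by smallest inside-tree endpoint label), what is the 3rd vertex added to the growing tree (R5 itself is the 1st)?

R9

Grow the tree from R5 using Prim:
Step 1: cheapest edge leaving the tree is R5-R7 (8); add R7.
Step 2: cheapest edge leaving the tree is R7-R9 (6); add R9.
Step 3: cheapest edge leaving the tree is R3-R9 (3); add R3.
Step 4: cheapest edge leaving the tree is R3-R4 (2); add R4.
Step 5: cheapest edge leaving the tree is R2-R4 (1); add R2.
Step 6: cheapest edge leaving the tree is R2-R6 (10); add R6.
Vertex order: R5, R7, R9, R3, R4, R2, R6. The 3rd vertex is R9.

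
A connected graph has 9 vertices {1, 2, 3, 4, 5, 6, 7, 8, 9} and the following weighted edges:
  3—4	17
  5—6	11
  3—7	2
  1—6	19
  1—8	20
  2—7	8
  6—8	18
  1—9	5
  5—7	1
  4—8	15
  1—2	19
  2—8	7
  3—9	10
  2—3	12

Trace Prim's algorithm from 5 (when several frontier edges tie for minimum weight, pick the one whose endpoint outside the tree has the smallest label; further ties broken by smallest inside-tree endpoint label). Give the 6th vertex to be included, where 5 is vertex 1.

Prim, starting at 5.
Step 1: cheapest edge leaving the tree is 5—7 (1); add 7.
Step 2: cheapest edge leaving the tree is 3—7 (2); add 3.
Step 3: cheapest edge leaving the tree is 2—7 (8); add 2.
Step 4: cheapest edge leaving the tree is 2—8 (7); add 8.
Step 5: cheapest edge leaving the tree is 3—9 (10); add 9.
Step 6: cheapest edge leaving the tree is 1—9 (5); add 1.
Step 7: cheapest edge leaving the tree is 5—6 (11); add 6.
Step 8: cheapest edge leaving the tree is 4—8 (15); add 4.
Vertex order: 5, 7, 3, 2, 8, 9, 1, 6, 4. The 6th vertex is 9.

9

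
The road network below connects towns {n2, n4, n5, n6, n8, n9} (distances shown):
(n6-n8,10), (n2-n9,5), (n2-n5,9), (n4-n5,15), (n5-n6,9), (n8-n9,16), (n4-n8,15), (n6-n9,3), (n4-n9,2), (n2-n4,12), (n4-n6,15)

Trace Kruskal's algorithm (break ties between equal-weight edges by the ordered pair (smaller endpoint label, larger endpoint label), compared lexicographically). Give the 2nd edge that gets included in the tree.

n6-n9

Kruskal's algorithm — process edges by increasing weight (ties by edge label):
n4-n9 (2): add — endpoints in different components.
n6-n9 (3): add — endpoints in different components.
n2-n9 (5): add — endpoints in different components.
n2-n5 (9): add — endpoints in different components.
n5-n6 (9): skip — n5 and n6 already connected.
n6-n8 (10): add — endpoints in different components.
The 2nd edge added is n6-n9.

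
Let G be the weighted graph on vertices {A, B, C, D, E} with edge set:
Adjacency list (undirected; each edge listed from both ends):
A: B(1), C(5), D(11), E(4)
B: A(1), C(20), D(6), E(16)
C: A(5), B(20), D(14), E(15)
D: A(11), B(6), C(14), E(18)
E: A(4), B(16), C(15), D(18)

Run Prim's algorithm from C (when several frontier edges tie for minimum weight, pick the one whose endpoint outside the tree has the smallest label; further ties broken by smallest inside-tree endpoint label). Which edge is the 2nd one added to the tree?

A-B

Prim, starting at C.
Step 1: cheapest edge leaving the tree is A C (5); add A.
Step 2: cheapest edge leaving the tree is A B (1); add B.
Step 3: cheapest edge leaving the tree is A E (4); add E.
Step 4: cheapest edge leaving the tree is B D (6); add D.
The 2nd edge added is A B.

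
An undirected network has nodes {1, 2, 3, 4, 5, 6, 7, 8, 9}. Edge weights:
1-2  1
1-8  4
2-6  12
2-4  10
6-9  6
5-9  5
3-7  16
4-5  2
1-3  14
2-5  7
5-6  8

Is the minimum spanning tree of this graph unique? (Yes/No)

Yes

Sort edges by weight, then run Kruskal:
1-2 (1): add — endpoints in different components.
4-5 (2): add — endpoints in different components.
1-8 (4): add — endpoints in different components.
5-9 (5): add — endpoints in different components.
6-9 (6): add — endpoints in different components.
2-5 (7): add — endpoints in different components.
5-6 (8): skip — 5 and 6 already connected.
2-4 (10): skip — 2 and 4 already connected.
2-6 (12): skip — 2 and 6 already connected.
1-3 (14): add — endpoints in different components.
3-7 (16): add — endpoints in different components.
Every non-tree edge has weight strictly greater than the heaviest edge on the tree path between its endpoints, so the MST is unique.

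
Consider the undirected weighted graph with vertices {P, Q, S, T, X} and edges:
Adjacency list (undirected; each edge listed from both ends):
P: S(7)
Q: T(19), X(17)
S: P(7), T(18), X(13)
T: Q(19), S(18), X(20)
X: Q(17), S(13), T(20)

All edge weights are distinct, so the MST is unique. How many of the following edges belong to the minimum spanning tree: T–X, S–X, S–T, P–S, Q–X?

4

Kruskal's algorithm — process edges by increasing weight (ties by edge label):
P–S (7): add — endpoints in different components.
S–X (13): add — endpoints in different components.
Q–X (17): add — endpoints in different components.
S–T (18): add — endpoints in different components.
MST edge set: {P–S, S–X, Q–X, S–T}.
Of the listed edges, {S–X, S–T, P–S, Q–X} are in the MST → 4.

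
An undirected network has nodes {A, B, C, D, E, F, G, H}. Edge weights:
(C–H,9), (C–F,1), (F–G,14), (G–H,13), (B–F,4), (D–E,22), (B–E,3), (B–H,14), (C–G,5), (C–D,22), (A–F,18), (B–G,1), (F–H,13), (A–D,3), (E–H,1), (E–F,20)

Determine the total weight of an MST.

31

Grow the tree from H using Prim:
Step 1: cheapest edge leaving the tree is E–H (1); add E.
Step 2: cheapest edge leaving the tree is B–E (3); add B.
Step 3: cheapest edge leaving the tree is B–G (1); add G.
Step 4: cheapest edge leaving the tree is B–F (4); add F.
Step 5: cheapest edge leaving the tree is C–F (1); add C.
Step 6: cheapest edge leaving the tree is A–F (18); add A.
Step 7: cheapest edge leaving the tree is A–D (3); add D.
MST edges: E–H, B–E, B–G, B–F, C–F, A–F, A–D; total weight 1+3+1+4+1+18+3 = 31.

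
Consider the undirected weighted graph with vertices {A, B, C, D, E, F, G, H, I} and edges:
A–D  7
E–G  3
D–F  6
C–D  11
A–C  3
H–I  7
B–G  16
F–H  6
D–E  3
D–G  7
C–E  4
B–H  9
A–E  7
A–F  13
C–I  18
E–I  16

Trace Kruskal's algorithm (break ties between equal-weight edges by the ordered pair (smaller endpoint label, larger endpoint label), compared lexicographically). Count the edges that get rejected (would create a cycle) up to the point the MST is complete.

3

Kruskal's algorithm — process edges by increasing weight (ties by edge label):
A–C (3): add — endpoints in different components.
D–E (3): add — endpoints in different components.
E–G (3): add — endpoints in different components.
C–E (4): add — endpoints in different components.
D–F (6): add — endpoints in different components.
F–H (6): add — endpoints in different components.
A–D (7): skip — A and D already connected.
A–E (7): skip — A and E already connected.
D–G (7): skip — D and G already connected.
H–I (7): add — endpoints in different components.
B–H (9): add — endpoints in different components.
Edges rejected before the tree was complete: 3.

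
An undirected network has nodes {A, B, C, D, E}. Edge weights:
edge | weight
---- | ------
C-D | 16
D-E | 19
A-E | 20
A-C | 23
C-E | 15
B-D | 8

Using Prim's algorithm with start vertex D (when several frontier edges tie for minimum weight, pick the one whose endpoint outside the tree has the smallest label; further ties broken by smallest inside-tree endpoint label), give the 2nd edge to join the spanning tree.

Prim's algorithm from D:
Step 1: cheapest edge leaving the tree is B-D (8); add B.
Step 2: cheapest edge leaving the tree is C-D (16); add C.
Step 3: cheapest edge leaving the tree is C-E (15); add E.
Step 4: cheapest edge leaving the tree is A-E (20); add A.
The 2nd edge added is C-D.

C-D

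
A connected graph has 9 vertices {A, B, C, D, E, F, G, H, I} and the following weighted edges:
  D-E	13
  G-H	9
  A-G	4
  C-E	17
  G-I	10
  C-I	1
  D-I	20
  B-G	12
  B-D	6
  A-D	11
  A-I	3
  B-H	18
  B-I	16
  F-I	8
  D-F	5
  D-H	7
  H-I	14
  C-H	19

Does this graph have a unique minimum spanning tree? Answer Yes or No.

Sort edges by weight, then run Kruskal:
C-I (1): add — endpoints in different components.
A-I (3): add — endpoints in different components.
A-G (4): add — endpoints in different components.
D-F (5): add — endpoints in different components.
B-D (6): add — endpoints in different components.
D-H (7): add — endpoints in different components.
F-I (8): add — endpoints in different components.
G-H (9): skip — G and H already connected.
G-I (10): skip — G and I already connected.
A-D (11): skip — A and D already connected.
B-G (12): skip — B and G already connected.
D-E (13): add — endpoints in different components.
Every non-tree edge has weight strictly greater than the heaviest edge on the tree path between its endpoints, so the MST is unique.

Yes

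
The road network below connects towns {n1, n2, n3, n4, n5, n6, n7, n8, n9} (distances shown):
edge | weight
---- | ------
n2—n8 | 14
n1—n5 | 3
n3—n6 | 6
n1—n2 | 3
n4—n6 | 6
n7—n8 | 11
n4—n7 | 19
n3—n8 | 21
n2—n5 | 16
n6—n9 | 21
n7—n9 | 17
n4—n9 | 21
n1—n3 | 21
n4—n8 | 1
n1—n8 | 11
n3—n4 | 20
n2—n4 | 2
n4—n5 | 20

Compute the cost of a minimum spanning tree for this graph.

Sort edges by weight, then run Kruskal:
n4—n8 (1): add — endpoints in different components.
n2—n4 (2): add — endpoints in different components.
n1—n2 (3): add — endpoints in different components.
n1—n5 (3): add — endpoints in different components.
n3—n6 (6): add — endpoints in different components.
n4—n6 (6): add — endpoints in different components.
n1—n8 (11): skip — n1 and n8 already connected.
n7—n8 (11): add — endpoints in different components.
n2—n8 (14): skip — n2 and n8 already connected.
n2—n5 (16): skip — n2 and n5 already connected.
n7—n9 (17): add — endpoints in different components.
MST edges: n4—n8, n2—n4, n1—n2, n1—n5, n3—n6, n4—n6, n7—n8, n7—n9; total weight 1+2+3+3+6+6+11+17 = 49.

49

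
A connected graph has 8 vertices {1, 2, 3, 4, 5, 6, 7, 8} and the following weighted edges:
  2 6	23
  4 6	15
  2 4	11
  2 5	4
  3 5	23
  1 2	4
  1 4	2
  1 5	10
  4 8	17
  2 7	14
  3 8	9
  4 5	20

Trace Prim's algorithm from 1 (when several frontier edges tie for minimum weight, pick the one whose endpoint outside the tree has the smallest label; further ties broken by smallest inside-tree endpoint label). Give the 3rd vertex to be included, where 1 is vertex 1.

Prim's algorithm from 1:
Step 1: frontier [1 4 2, 1 2 4, 1 5 10] → take 1 4 (2); add 4.
Step 2: frontier [1 2 4, 1 5 10, 2 4 11, 4 6 15, 4 8 17, 4 5 20] → take 1 2 (4); add 2.
Step 3: frontier [1 5 10, 2 5 4, 2 7 14, 2 6 23, 4 6 15, 4 8 17, 4 5 20] → take 2 5 (4); add 5.
Step 4: frontier [2 7 14, 2 6 23, 4 6 15, 4 8 17, 3 5 23] → take 2 7 (14); add 7.
Step 5: frontier [2 6 23, 4 6 15, 4 8 17, 3 5 23] → take 4 6 (15); add 6.
Step 6: frontier [4 8 17, 3 5 23] → take 4 8 (17); add 8.
Step 7: frontier [3 5 23, 3 8 9] → take 3 8 (9); add 3.
Vertex order: 1, 4, 2, 5, 7, 6, 8, 3. The 3rd vertex is 2.

2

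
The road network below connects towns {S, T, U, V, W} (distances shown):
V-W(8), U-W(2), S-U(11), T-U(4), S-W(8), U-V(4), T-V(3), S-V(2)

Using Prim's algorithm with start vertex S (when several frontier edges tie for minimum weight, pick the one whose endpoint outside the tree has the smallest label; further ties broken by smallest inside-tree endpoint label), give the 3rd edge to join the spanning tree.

T-U

Prim, starting at S.
Step 1: cheapest edge leaving the tree is S-V (2); add V.
Step 2: cheapest edge leaving the tree is T-V (3); add T.
Step 3: cheapest edge leaving the tree is T-U (4); add U.
Step 4: cheapest edge leaving the tree is U-W (2); add W.
The 3rd edge added is T-U.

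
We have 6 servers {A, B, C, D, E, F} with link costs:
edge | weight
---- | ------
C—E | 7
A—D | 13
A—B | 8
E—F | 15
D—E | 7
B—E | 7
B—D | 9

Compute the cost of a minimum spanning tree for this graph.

44

Sort edges by weight, then run Kruskal:
B—E (7): add. Components now {A} {B,E} {C} {D} {F}
C—E (7): add. Components now {A} {B,C,E} {D} {F}
D—E (7): add. Components now {A} {B,C,D,E} {F}
A—B (8): add. Components now {A,B,C,D,E} {F}
B—D (9): skip — B and D already connected.
A—D (13): skip — A and D already connected.
E—F (15): add. Components now {A,B,C,D,E,F}
MST edges: B—E, C—E, D—E, A—B, E—F; total weight 7+7+7+8+15 = 44.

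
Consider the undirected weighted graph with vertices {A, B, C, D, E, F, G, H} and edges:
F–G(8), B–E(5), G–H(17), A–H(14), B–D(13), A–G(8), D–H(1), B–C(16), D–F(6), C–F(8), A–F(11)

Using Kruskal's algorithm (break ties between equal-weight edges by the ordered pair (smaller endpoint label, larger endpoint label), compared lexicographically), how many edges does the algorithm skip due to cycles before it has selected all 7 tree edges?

1

Kruskal: consider edges lightest-first.
D–H (1): add — endpoints in different components.
B–E (5): add — endpoints in different components.
D–F (6): add — endpoints in different components.
A–G (8): add — endpoints in different components.
C–F (8): add — endpoints in different components.
F–G (8): add — endpoints in different components.
A–F (11): skip — A and F already connected.
B–D (13): add — endpoints in different components.
Edges rejected before the tree was complete: 1.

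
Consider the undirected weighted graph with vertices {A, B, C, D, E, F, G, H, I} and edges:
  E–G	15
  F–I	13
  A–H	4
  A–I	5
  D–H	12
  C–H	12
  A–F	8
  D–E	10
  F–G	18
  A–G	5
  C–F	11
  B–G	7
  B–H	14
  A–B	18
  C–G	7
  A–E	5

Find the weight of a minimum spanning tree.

51

Prim's algorithm from F:
Step 1: cheapest edge leaving the tree is A–F (8); add A.
Step 2: cheapest edge leaving the tree is A–H (4); add H.
Step 3: cheapest edge leaving the tree is A–E (5); add E.
Step 4: cheapest edge leaving the tree is A–G (5); add G.
Step 5: cheapest edge leaving the tree is A–I (5); add I.
Step 6: cheapest edge leaving the tree is B–G (7); add B.
Step 7: cheapest edge leaving the tree is C–G (7); add C.
Step 8: cheapest edge leaving the tree is D–E (10); add D.
MST edges: A–F, A–H, A–E, A–G, A–I, B–G, C–G, D–E; total weight 8+4+5+5+5+7+7+10 = 51.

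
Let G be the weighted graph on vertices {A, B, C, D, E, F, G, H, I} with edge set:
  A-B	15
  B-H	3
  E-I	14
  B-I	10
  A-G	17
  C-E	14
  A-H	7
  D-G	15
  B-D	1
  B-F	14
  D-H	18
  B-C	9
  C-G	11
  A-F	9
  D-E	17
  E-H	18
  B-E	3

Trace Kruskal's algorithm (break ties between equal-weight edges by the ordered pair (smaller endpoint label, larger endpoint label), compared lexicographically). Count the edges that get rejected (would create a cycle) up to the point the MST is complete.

0

Sort edges by weight, then run Kruskal:
B-D (1): add — endpoints in different components.
B-E (3): add — endpoints in different components.
B-H (3): add — endpoints in different components.
A-H (7): add — endpoints in different components.
A-F (9): add — endpoints in different components.
B-C (9): add — endpoints in different components.
B-I (10): add — endpoints in different components.
C-G (11): add — endpoints in different components.
Edges rejected before the tree was complete: 0.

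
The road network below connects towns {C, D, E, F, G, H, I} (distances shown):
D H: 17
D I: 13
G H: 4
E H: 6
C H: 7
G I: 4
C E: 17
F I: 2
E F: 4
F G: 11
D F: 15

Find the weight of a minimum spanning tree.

Prim's algorithm from H:
Step 1: cheapest edge leaving the tree is G H (4); add G.
Step 2: cheapest edge leaving the tree is G I (4); add I.
Step 3: cheapest edge leaving the tree is F I (2); add F.
Step 4: cheapest edge leaving the tree is E F (4); add E.
Step 5: cheapest edge leaving the tree is C H (7); add C.
Step 6: cheapest edge leaving the tree is D I (13); add D.
MST edges: G H, G I, F I, E F, C H, D I; total weight 4+4+2+4+7+13 = 34.

34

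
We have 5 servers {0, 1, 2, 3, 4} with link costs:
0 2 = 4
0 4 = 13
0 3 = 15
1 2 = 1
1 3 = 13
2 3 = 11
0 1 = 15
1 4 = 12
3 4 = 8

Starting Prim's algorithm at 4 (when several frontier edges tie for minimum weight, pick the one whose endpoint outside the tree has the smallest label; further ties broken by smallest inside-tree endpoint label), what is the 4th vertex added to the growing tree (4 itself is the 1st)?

Prim's algorithm from 4:
Step 1: cheapest edge leaving the tree is 3 4 (8); add 3.
Step 2: cheapest edge leaving the tree is 2 3 (11); add 2.
Step 3: cheapest edge leaving the tree is 1 2 (1); add 1.
Step 4: cheapest edge leaving the tree is 0 2 (4); add 0.
Vertex order: 4, 3, 2, 1, 0. The 4th vertex is 1.

1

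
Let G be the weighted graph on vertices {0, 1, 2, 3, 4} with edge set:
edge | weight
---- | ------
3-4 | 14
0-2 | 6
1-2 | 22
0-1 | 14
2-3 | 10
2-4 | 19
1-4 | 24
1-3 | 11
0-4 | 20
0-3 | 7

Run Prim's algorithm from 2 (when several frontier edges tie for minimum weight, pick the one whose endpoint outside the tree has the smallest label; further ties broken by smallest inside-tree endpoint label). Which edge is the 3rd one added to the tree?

1-3

Grow the tree from 2 using Prim:
Step 1: frontier [0-2 6, 2-3 10, 2-4 19, 1-2 22] → take 0-2 (6); add 0.
Step 2: frontier [0-3 7, 0-1 14, 0-4 20, 2-3 10, 2-4 19, 1-2 22] → take 0-3 (7); add 3.
Step 3: frontier [0-1 14, 0-4 20, 2-4 19, 1-2 22, 1-3 11, 3-4 14] → take 1-3 (11); add 1.
Step 4: frontier [0-4 20, 1-4 24, 2-4 19, 3-4 14] → take 3-4 (14); add 4.
The 3rd edge added is 1-3.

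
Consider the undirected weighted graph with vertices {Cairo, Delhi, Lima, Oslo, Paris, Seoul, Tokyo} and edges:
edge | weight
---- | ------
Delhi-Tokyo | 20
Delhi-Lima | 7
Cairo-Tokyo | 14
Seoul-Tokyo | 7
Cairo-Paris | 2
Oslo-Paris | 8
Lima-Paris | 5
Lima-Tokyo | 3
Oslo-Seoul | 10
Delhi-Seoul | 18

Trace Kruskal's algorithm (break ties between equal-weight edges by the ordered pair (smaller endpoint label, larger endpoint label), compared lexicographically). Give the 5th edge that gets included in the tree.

Seoul-Tokyo

Kruskal's algorithm — process edges by increasing weight (ties by edge label):
Cairo-Paris (2): add. Components now {Cairo,Paris} {Tokyo} {Delhi} {Seoul} {Oslo} {Lima}
Lima-Tokyo (3): add. Components now {Cairo,Paris} {Lima,Tokyo} {Delhi} {Seoul} {Oslo}
Lima-Paris (5): add. Components now {Cairo,Lima,Paris,Tokyo} {Delhi} {Seoul} {Oslo}
Delhi-Lima (7): add. Components now {Cairo,Delhi,Lima,Paris,Tokyo} {Seoul} {Oslo}
Seoul-Tokyo (7): add. Components now {Cairo,Delhi,Lima,Paris,Seoul,Tokyo} {Oslo}
Oslo-Paris (8): add. Components now {Cairo,Delhi,Lima,Oslo,Paris,Seoul,Tokyo}
The 5th edge added is Seoul-Tokyo.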